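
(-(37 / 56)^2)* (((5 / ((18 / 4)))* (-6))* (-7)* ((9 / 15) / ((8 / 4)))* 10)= -6845 / 112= -61.12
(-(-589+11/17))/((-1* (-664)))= 5001/5644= 0.89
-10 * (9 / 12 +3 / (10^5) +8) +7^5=167194997 / 10000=16719.50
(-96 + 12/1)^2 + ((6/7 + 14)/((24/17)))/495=73347341/10395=7056.02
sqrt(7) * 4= 4 * sqrt(7)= 10.58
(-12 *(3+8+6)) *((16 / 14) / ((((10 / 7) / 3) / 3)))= -7344 / 5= -1468.80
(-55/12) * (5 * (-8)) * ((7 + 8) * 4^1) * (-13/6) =-71500/3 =-23833.33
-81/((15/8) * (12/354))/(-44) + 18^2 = 19413/55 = 352.96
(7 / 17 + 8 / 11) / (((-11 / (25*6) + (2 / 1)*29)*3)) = 10650 / 1624843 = 0.01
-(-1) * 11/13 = 11/13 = 0.85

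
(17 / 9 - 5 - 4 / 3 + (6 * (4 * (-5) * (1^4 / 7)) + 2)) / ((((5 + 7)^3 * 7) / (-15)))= 3085 / 127008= 0.02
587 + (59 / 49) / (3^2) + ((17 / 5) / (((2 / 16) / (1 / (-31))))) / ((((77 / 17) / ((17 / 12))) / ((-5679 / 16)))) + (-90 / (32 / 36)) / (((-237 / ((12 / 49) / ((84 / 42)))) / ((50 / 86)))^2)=2328298817189014987 / 3401262364416840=684.54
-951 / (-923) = 951 / 923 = 1.03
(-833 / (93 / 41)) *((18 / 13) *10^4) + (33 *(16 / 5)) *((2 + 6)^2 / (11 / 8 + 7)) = -686366354592 / 135005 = -5084006.92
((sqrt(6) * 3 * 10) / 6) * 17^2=1445 * sqrt(6)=3539.51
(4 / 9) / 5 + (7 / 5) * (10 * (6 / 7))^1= 544 / 45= 12.09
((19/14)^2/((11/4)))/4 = 361/2156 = 0.17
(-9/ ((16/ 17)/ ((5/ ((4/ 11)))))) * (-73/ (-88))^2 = -4076685/ 45056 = -90.48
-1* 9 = -9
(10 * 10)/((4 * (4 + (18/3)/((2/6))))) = 25/22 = 1.14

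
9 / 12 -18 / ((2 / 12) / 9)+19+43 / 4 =-941.50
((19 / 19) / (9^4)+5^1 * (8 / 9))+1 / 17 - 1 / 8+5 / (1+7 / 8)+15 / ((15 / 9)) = 14316967 / 892296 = 16.05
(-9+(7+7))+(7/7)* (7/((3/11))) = 92/3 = 30.67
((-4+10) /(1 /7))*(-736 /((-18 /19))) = 97888 /3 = 32629.33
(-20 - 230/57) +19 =-287/57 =-5.04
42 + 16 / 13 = 562 / 13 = 43.23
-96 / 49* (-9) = 864 / 49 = 17.63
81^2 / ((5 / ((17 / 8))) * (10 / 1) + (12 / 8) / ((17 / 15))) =223074 / 845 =263.99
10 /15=2 /3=0.67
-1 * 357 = -357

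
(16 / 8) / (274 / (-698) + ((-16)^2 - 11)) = 349 / 42684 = 0.01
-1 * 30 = -30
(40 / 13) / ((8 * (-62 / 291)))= -1455 / 806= -1.81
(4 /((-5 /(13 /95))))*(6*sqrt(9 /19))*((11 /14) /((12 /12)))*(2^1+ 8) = -10296*sqrt(19) /12635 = -3.55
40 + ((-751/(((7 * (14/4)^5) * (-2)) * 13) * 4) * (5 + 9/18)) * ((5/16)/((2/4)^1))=61342700/1529437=40.11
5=5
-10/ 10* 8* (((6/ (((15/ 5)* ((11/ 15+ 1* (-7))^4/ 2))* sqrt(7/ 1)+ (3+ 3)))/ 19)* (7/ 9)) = 15946875000/ 50670369321305533 - 6148398060000* sqrt(7)/ 50670369321305533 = -0.00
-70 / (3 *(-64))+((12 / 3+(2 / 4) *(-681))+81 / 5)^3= -394322952749 / 12000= -32860246.06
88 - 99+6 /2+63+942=997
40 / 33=1.21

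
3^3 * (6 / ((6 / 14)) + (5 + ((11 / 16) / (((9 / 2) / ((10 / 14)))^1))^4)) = 1225967587489 / 2389782528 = 513.00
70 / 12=35 / 6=5.83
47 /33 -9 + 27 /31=-6859 /1023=-6.70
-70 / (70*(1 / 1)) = -1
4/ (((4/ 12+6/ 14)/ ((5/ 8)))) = 3.28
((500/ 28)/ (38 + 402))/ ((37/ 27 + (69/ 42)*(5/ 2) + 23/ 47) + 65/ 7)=6345/ 2384602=0.00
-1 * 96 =-96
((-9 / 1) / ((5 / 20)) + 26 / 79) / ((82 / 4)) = -5636 / 3239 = -1.74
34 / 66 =17 / 33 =0.52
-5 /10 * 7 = -7 /2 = -3.50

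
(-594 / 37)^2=352836 / 1369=257.73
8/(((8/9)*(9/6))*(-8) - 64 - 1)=-24/227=-0.11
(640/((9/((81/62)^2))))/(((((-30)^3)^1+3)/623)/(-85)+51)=114382800/48542993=2.36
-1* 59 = -59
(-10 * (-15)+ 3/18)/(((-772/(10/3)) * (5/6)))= -901/1158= -0.78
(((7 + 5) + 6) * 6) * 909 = 98172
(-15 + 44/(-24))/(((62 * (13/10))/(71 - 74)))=505/806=0.63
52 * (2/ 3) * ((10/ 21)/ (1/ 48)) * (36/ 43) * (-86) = -399360/ 7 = -57051.43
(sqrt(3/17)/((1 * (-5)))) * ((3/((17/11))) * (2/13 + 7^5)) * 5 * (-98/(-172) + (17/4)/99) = -759845823 * sqrt(51)/646204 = -8397.32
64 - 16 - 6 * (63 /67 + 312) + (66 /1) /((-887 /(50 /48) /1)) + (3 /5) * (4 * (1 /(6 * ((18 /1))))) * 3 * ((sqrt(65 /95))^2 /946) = -58633912167011 /32045305380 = -1829.72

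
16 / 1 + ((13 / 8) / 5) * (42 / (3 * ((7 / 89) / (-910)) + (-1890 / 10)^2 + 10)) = 13229361205 / 826815334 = 16.00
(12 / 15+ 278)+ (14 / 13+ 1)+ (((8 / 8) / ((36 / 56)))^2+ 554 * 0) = 1491557 / 5265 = 283.30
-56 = -56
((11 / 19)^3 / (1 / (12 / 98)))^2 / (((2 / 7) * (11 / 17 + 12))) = 542097666 / 3469398494345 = 0.00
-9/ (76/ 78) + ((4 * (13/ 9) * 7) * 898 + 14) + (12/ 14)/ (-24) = 173918539/ 4788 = 36323.84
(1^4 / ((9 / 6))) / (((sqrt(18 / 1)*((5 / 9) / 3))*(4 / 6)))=9*sqrt(2) / 10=1.27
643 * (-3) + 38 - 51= -1942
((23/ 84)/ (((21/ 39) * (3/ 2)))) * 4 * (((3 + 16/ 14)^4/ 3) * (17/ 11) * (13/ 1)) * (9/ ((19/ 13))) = 1215146951174/ 73765923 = 16473.01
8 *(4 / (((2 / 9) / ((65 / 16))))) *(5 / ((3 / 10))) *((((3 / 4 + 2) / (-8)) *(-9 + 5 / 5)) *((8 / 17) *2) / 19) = 429000 / 323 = 1328.17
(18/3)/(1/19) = 114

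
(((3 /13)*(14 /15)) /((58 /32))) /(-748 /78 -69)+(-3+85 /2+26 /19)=690166489 /16888150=40.87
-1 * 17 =-17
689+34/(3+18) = 14503/21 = 690.62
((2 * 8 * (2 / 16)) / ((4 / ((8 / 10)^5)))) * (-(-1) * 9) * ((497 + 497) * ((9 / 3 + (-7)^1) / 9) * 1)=-2035712 / 3125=-651.43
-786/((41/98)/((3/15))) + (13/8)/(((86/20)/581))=-5506991/35260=-156.18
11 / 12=0.92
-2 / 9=-0.22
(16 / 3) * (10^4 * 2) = 106666.67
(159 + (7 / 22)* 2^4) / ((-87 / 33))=-1805 / 29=-62.24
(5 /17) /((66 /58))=145 /561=0.26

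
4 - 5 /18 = 67 /18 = 3.72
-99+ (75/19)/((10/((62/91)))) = -170706/1729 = -98.73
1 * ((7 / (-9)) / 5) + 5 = 218 / 45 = 4.84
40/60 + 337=1013/3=337.67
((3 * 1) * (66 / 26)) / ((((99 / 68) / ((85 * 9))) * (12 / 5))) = 21675 / 13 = 1667.31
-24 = -24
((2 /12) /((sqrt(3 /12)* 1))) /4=1 /12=0.08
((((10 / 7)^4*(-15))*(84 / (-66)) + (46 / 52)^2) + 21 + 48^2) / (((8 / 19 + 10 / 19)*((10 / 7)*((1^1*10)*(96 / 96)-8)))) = 116561580323 / 131171040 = 888.62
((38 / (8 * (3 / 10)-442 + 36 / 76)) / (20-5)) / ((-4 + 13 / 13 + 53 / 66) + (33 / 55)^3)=1985500 / 681780931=0.00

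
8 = 8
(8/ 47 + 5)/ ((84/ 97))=7857/ 1316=5.97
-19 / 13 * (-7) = 133 / 13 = 10.23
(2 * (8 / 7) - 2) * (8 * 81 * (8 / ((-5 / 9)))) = -93312 / 35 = -2666.06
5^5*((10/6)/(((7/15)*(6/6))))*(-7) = -78125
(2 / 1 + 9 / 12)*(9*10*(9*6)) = 13365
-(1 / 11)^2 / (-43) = 1 / 5203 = 0.00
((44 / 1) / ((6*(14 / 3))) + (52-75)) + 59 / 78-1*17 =-20569 / 546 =-37.67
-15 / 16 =-0.94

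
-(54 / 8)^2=-729 / 16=-45.56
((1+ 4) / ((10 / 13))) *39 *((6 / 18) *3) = 507 / 2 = 253.50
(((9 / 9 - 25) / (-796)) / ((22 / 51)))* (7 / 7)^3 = 153 / 2189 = 0.07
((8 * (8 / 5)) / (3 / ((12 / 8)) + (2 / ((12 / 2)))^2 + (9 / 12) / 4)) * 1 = 9216 / 1655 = 5.57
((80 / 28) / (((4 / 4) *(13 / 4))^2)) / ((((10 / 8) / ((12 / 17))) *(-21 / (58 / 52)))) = -14848 / 1830101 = -0.01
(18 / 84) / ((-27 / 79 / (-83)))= 6557 / 126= 52.04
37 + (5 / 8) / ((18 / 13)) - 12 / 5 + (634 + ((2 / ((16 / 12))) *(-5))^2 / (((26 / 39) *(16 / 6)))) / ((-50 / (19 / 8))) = 791069 / 230400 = 3.43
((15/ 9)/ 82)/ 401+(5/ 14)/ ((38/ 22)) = 1356715/ 6559959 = 0.21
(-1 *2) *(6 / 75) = -4 / 25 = -0.16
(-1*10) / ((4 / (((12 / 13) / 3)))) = -10 / 13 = -0.77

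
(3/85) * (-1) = -3/85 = -0.04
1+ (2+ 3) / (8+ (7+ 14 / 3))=74 / 59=1.25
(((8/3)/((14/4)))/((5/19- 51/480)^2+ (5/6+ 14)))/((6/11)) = 813260800/8650609527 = 0.09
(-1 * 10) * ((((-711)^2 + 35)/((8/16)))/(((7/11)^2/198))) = -242242212960/49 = -4943718631.84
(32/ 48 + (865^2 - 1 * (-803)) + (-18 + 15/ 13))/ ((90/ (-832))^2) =388862968832/ 6075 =64010365.24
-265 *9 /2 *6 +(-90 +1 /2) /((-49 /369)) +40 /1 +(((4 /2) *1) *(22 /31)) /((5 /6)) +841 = -5598.31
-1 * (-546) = 546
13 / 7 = 1.86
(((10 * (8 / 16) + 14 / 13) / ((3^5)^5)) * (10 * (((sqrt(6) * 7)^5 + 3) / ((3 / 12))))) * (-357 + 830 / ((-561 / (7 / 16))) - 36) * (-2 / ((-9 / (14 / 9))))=-1313606907097520 * sqrt(6) / 55613482458010191 - 19539580340 / 166840447374030573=-0.06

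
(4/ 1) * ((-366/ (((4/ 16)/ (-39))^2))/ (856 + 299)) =-11875968/ 385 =-30846.67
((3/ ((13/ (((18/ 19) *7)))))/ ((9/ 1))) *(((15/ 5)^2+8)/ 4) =357/ 494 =0.72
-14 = -14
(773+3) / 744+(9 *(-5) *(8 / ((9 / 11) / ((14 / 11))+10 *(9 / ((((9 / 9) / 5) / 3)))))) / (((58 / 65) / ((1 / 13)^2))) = 76701269 / 73663161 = 1.04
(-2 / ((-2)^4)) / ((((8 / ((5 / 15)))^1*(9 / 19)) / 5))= -95 / 1728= -0.05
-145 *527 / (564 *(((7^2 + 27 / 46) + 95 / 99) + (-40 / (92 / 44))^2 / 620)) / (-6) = 810848555 / 1836222508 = 0.44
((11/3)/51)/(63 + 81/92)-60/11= -53939728/9890991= -5.45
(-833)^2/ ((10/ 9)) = 6245001/ 10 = 624500.10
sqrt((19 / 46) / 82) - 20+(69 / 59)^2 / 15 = -346513 / 17405+sqrt(17917) / 1886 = -19.84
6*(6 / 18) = 2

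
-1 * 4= -4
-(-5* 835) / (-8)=-4175 / 8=-521.88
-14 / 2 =-7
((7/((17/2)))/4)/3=7/102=0.07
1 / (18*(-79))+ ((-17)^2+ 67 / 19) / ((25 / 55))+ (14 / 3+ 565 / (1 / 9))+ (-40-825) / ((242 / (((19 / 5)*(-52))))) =105259708111 / 16345890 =6439.52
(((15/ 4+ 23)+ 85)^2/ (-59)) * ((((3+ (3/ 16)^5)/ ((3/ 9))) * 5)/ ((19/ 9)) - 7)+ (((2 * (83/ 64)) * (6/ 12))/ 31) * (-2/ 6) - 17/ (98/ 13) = -259918921723866913/ 85704679882752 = -3032.73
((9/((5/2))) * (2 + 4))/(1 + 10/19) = 14.15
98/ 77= 14/ 11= 1.27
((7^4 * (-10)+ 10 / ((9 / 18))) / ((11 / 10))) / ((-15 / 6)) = 95960 / 11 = 8723.64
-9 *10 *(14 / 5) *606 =-152712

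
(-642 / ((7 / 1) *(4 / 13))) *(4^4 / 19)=-534144 / 133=-4016.12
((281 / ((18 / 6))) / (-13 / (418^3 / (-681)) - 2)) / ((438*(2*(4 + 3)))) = -5130682898 / 671731830189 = -0.01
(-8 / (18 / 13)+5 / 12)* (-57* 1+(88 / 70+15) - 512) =1866889 / 630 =2963.32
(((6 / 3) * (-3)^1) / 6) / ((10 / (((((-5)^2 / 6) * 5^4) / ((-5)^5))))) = 1 / 12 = 0.08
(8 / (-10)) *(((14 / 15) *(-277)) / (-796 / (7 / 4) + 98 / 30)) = -108584 / 237085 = -0.46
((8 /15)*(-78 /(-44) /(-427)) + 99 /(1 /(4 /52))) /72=2324339 /21981960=0.11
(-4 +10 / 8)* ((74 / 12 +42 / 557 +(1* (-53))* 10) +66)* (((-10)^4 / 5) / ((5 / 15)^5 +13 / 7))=1352670.34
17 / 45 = 0.38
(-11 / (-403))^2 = 121 / 162409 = 0.00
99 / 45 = 2.20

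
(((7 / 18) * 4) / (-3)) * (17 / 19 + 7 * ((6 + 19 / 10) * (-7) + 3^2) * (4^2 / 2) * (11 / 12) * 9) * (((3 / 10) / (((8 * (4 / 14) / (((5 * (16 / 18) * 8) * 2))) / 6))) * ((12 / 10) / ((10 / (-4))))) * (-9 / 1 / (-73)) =-6372420992 / 173375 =-36755.13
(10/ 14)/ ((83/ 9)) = 45/ 581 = 0.08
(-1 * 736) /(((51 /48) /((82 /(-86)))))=482816 /731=660.49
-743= -743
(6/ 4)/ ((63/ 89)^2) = 7921/ 2646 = 2.99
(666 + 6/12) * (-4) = -2666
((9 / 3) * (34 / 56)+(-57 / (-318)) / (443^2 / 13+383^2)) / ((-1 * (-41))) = 203034617 / 4570266638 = 0.04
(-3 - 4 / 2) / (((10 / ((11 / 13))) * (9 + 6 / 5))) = -55 / 1326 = -0.04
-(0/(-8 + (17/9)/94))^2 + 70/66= 35/33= 1.06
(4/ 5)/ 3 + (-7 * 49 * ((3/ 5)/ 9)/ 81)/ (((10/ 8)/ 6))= -2204/ 2025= -1.09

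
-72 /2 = -36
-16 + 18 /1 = 2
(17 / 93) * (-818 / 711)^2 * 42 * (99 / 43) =1751766632 / 74873277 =23.40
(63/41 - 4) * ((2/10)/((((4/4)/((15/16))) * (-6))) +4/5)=-303/160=-1.89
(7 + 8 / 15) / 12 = 0.63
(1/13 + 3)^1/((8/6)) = 30/13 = 2.31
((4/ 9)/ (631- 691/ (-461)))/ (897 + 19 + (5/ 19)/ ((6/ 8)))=8759/ 11422433268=0.00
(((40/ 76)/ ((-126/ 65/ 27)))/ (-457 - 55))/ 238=975/ 16206848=0.00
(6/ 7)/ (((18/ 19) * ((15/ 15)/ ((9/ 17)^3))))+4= 142181/ 34391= 4.13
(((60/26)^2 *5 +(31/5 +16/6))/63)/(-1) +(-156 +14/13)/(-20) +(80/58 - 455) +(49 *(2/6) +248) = -337362971/1852578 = -182.10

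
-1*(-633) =633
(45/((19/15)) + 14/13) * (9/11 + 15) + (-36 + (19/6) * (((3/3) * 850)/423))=1894123393/3447873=549.36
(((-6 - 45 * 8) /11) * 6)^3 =-10590025536 /1331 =-7956442.93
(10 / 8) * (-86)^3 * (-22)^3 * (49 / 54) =207414681320 / 27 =7682025234.07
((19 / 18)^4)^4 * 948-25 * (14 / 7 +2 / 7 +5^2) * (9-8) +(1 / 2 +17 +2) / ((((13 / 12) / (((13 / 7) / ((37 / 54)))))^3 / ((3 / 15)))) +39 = 1467789008584889845036741953257 / 879119942934198125782056960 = 1669.61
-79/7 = -11.29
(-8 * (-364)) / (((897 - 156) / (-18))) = -70.74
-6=-6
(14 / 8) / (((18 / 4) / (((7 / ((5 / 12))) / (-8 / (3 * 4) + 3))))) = 14 / 5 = 2.80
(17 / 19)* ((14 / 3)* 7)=1666 / 57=29.23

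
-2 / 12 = -1 / 6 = -0.17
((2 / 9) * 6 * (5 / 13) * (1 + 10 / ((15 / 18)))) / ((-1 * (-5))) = 4 / 3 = 1.33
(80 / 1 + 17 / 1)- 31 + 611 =677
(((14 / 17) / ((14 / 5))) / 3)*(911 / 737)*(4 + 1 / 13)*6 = 482830 / 162877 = 2.96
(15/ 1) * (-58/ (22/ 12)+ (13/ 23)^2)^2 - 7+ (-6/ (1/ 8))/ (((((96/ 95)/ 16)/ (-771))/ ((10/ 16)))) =12898553166233/ 33860761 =380929.22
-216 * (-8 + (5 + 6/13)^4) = -5439569688/28561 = -190454.45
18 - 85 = -67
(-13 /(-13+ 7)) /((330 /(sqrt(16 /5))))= 13 *sqrt(5) /2475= 0.01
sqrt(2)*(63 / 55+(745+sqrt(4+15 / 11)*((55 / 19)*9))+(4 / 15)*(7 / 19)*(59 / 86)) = sqrt(2)*(319275*sqrt(649)+100593224) / 134805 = 1140.63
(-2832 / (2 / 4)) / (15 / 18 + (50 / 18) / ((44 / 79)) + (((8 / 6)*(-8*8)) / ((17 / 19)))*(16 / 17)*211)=648210816 / 2166887903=0.30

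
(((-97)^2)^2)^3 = 693842360995438000295041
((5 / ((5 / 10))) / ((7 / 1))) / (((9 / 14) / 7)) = 140 / 9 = 15.56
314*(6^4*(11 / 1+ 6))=6918048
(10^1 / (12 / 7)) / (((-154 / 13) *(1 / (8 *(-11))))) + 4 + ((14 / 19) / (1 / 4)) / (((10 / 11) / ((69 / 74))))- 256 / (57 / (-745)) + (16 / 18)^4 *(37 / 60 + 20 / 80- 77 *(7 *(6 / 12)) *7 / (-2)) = 275755607872 / 69185745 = 3985.73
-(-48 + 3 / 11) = 525 / 11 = 47.73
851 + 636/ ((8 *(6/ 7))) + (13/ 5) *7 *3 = 998.35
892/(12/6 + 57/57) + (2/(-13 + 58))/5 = 297.34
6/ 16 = 3/ 8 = 0.38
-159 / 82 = -1.94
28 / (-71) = -28 / 71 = -0.39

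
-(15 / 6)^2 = -25 / 4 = -6.25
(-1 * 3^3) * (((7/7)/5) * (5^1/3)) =-9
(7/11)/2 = 7/22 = 0.32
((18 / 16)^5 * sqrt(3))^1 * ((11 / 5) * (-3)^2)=5845851 * sqrt(3) / 163840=61.80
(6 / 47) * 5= 30 / 47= 0.64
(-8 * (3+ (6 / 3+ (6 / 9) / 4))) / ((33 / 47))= -5828 / 99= -58.87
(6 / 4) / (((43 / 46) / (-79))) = -5451 / 43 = -126.77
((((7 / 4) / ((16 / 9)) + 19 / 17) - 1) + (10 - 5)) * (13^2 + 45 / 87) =8159331 / 7888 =1034.40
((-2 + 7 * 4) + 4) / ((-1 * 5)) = -6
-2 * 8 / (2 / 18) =-144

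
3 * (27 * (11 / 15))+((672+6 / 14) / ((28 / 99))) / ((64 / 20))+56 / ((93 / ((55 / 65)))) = 15220350233 / 18957120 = 802.88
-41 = -41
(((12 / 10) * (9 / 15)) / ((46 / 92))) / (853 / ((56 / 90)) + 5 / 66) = 33264 / 31669375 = 0.00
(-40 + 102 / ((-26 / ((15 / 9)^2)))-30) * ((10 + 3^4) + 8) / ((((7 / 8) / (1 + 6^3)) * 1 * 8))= -3227565 / 13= -248274.23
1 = 1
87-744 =-657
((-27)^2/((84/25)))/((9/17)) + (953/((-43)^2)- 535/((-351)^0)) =-6454061/51772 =-124.66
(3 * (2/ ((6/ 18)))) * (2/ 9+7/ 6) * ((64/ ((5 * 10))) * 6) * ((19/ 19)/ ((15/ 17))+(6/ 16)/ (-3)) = 968/ 5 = 193.60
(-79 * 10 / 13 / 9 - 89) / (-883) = 11203 / 103311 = 0.11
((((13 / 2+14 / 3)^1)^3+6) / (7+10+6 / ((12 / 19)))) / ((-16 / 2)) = -302059 / 45792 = -6.60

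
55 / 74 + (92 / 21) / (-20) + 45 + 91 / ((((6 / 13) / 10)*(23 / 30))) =467731129 / 178710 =2617.26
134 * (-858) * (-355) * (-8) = -326520480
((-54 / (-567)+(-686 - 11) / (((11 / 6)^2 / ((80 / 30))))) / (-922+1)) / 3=1404910 / 7020783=0.20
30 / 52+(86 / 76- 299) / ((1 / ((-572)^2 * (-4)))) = 192576576477 / 494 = 389831126.47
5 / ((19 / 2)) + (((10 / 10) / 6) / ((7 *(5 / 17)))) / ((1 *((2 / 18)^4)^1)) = 707101 / 1330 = 531.65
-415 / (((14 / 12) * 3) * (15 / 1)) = -166 / 21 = -7.90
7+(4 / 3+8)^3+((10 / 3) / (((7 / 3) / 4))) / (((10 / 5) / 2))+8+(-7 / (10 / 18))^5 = -187078072252 / 590625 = -316745.94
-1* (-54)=54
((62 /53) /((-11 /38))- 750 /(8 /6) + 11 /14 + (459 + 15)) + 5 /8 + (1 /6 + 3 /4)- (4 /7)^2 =-62075165 /685608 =-90.54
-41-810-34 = -885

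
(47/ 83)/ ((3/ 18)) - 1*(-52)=4598/ 83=55.40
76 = 76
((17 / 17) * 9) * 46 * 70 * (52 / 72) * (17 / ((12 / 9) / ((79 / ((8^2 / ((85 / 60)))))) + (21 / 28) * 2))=955705660 / 6077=157266.03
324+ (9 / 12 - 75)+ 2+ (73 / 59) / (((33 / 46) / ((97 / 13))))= 26791081 / 101244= 264.62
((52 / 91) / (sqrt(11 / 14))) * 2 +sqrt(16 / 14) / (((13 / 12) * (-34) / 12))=-144 * sqrt(14) / 1547 +8 * sqrt(154) / 77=0.94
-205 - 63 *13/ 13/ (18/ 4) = -219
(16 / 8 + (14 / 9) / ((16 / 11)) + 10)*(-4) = -941 / 18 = -52.28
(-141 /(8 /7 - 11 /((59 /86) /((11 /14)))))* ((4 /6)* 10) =388220 /4731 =82.06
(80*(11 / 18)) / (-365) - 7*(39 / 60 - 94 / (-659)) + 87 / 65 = -97800317 / 22514076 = -4.34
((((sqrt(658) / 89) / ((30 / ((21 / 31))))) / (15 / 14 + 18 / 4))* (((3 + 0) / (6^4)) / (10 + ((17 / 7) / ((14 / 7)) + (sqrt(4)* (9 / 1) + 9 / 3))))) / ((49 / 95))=133* sqrt(658) / 20964118032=0.00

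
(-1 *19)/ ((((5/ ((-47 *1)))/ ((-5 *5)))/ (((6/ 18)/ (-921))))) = 1.62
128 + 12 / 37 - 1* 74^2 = -197864 / 37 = -5347.68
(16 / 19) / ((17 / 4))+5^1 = 1679 / 323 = 5.20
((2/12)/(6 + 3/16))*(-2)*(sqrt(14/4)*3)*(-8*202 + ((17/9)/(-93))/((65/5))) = 140669704*sqrt(14)/1077219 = 488.61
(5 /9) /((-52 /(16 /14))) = -10 /819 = -0.01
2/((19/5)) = 10/19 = 0.53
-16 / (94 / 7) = -56 / 47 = -1.19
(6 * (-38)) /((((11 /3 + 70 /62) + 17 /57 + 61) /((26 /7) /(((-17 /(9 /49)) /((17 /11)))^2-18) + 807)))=-164465968055967 /59078406877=-2783.86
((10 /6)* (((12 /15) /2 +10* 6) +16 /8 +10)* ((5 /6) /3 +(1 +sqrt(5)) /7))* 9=1086* sqrt(5) /7 +9593 /21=803.72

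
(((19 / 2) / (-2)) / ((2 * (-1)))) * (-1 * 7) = -133 / 8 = -16.62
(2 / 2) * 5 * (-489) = -2445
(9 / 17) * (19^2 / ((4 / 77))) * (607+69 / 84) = 608242041 / 272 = 2236183.97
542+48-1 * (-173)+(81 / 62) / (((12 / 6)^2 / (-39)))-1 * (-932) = 417201 / 248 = 1682.26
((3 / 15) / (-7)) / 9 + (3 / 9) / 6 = 11 / 210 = 0.05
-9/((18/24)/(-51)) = 612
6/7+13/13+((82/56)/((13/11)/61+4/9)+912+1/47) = 3380299017/3686116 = 917.04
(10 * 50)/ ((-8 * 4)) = -125/ 8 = -15.62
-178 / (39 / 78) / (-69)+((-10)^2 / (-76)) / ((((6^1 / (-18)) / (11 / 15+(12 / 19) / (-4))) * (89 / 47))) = 14097184 / 2216901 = 6.36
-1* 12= -12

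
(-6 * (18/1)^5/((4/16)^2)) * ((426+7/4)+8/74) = -2871674747136/37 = -77612831003.68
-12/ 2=-6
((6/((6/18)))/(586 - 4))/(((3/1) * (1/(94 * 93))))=8742/97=90.12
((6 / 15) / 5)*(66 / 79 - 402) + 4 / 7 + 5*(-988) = -68731288 / 13825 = -4971.52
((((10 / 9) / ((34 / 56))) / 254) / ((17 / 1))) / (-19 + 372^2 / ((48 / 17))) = 35 / 4045845096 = 0.00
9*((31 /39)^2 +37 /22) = 77419 /3718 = 20.82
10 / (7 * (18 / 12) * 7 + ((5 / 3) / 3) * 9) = 20 / 157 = 0.13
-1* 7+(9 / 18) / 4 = -55 / 8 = -6.88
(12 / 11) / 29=12 / 319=0.04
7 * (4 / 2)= 14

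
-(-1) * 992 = 992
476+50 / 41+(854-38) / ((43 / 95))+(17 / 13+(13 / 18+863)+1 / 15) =6487443229 / 2062710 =3145.11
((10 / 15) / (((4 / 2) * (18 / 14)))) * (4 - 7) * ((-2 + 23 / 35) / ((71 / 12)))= 188 / 1065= 0.18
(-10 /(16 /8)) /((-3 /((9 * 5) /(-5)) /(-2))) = 30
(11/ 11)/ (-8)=-1/ 8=-0.12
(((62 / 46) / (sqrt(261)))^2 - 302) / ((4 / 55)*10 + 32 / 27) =-1375963941 / 8713688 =-157.91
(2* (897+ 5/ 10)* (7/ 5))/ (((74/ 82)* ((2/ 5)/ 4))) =1030330/ 37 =27846.76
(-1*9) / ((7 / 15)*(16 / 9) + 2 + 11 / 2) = -2430 / 2249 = -1.08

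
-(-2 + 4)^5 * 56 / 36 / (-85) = 448 / 765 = 0.59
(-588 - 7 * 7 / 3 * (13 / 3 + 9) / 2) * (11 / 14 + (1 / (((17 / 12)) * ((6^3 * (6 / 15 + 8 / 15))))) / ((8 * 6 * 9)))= -6785926 / 12393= -547.56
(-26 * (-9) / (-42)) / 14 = -0.40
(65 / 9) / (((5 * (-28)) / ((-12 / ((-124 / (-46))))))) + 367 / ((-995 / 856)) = -408728399 / 1295490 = -315.50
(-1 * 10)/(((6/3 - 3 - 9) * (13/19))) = 1.46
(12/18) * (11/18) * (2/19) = 22/513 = 0.04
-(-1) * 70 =70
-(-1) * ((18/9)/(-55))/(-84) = 1/2310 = 0.00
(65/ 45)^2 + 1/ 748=126493/ 60588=2.09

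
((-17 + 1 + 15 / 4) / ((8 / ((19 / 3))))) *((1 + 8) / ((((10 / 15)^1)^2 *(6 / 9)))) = -75411 / 256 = -294.57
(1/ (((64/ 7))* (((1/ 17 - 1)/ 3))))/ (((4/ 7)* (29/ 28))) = -0.59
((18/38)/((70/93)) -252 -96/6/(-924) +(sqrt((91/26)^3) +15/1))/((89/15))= -10373549/260414 +105 *sqrt(14)/356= -38.73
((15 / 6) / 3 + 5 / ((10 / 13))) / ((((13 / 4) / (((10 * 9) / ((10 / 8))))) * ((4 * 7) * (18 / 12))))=352 / 91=3.87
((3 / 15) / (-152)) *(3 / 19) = -3 / 14440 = -0.00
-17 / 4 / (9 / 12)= -17 / 3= -5.67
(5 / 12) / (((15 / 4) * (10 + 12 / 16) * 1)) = 4 / 387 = 0.01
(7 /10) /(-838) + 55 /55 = 8373 /8380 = 1.00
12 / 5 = 2.40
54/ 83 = 0.65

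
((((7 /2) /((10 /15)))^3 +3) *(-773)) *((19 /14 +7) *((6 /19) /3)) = -854938773 /8512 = -100439.24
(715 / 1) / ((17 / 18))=12870 / 17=757.06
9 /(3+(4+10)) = 9 /17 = 0.53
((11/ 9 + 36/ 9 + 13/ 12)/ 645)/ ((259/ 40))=0.00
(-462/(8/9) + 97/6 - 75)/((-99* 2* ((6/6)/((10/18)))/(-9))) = -34715/2376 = -14.61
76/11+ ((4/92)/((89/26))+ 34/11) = 20496/2047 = 10.01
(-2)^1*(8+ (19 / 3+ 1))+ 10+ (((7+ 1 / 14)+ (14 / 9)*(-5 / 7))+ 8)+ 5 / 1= -215 / 126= -1.71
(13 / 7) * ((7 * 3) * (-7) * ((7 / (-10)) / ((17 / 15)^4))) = 19348875 / 167042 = 115.83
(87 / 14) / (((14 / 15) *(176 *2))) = 1305 / 68992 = 0.02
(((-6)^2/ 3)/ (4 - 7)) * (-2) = 8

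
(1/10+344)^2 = 11840481/100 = 118404.81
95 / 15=6.33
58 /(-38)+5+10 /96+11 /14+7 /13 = 406829 /82992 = 4.90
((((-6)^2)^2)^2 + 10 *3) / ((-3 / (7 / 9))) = -3919174 / 9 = -435463.78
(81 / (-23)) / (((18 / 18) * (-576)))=9 / 1472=0.01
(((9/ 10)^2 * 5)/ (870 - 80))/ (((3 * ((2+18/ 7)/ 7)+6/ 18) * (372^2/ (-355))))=-93933/ 16374209920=-0.00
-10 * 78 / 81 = -260 / 27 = -9.63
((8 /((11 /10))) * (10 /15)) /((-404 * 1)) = -40 /3333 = -0.01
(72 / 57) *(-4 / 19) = -0.27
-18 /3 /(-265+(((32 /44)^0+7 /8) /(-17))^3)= 15092736 /666599215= 0.02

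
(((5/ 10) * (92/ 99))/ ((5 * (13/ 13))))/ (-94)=-23/ 23265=-0.00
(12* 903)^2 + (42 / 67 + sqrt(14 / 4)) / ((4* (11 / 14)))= 7* sqrt(14) / 44 + 86537726499 / 737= 117418896.79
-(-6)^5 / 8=972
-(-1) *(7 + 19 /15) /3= 124 /45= 2.76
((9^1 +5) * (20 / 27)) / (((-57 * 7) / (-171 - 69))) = 3200 / 513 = 6.24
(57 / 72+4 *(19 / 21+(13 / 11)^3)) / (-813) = -820885 / 60597768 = -0.01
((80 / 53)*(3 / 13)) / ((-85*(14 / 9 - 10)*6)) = 18 / 222547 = 0.00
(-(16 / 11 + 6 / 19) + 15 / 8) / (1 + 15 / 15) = 175 / 3344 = 0.05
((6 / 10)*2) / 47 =6 / 235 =0.03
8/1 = 8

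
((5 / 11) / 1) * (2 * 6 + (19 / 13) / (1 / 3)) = 1065 / 143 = 7.45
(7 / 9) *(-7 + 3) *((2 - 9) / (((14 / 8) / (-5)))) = -560 / 9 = -62.22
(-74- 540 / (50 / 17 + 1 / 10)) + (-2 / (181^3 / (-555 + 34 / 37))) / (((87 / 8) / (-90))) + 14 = -781461104790420 / 3289470452081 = -237.56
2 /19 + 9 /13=0.80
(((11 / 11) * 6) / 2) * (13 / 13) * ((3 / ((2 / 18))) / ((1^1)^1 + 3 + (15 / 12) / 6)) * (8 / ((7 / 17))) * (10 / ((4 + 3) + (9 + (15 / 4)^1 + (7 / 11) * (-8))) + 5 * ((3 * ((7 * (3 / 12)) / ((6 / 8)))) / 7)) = 64597824 / 30401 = 2124.86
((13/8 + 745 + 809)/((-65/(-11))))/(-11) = -2489/104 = -23.93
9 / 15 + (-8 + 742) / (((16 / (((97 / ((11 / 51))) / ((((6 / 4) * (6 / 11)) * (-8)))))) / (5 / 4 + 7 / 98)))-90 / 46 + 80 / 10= -2570946401 / 618240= -4158.49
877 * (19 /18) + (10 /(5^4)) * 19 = 2083559 /2250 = 926.03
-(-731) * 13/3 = 9503/3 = 3167.67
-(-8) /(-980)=-2 /245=-0.01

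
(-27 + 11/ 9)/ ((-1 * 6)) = 116/ 27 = 4.30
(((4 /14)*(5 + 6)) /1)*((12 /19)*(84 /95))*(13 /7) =41184 /12635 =3.26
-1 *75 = -75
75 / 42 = 25 / 14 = 1.79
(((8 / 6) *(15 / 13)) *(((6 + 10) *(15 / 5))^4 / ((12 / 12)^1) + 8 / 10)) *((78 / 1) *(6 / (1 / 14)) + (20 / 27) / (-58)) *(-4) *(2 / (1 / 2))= -8714646949715456 / 10179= -856139792682.53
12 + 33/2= 57/2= 28.50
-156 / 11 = -14.18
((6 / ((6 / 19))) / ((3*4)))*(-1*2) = -19 / 6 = -3.17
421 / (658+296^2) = 421 / 88274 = 0.00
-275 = -275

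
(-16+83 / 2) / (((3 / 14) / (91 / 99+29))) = 352478 / 99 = 3560.38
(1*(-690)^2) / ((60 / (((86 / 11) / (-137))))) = -682410 / 1507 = -452.83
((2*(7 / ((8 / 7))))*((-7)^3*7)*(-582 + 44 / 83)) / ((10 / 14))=19872916133 / 830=23943272.45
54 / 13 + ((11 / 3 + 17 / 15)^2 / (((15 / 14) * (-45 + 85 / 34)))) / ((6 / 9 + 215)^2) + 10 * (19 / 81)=30440149009148 / 4683449818125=6.50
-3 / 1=-3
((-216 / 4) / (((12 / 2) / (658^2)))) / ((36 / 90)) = -9741690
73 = 73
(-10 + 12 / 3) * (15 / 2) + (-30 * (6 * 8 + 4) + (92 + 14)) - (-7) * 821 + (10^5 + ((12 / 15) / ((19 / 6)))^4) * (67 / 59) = 566133342773992 / 4805586875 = 117807.33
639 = 639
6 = 6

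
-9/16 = -0.56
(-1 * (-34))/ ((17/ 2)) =4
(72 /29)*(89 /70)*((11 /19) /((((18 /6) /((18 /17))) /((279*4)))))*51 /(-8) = -88497684 /19285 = -4588.94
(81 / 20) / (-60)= -27 / 400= -0.07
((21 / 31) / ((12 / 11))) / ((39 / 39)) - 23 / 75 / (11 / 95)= -41483 / 20460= -2.03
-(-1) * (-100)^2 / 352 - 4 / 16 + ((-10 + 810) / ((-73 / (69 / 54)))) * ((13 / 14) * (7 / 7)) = 3066961 / 202356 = 15.16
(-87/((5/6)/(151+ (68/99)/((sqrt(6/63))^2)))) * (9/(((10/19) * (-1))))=77672817/275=282446.61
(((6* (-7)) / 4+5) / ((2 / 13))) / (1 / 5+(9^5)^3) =-715 / 4117822641892984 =-0.00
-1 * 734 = -734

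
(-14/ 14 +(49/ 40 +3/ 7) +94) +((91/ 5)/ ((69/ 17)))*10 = 2695027/ 19320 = 139.49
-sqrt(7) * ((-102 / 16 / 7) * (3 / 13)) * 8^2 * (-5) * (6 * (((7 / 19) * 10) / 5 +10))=-7490880 * sqrt(7) / 1729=-11462.70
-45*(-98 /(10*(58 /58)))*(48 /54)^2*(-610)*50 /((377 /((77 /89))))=-7364896000 /301977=-24388.93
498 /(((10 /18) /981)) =4396842 /5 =879368.40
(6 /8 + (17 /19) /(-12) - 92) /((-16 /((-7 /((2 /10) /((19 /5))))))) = -72877 /96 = -759.14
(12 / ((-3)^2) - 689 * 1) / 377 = -2063 / 1131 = -1.82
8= 8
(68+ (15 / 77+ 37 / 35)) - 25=17037 / 385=44.25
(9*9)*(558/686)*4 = 90396/343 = 263.55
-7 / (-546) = 1 / 78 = 0.01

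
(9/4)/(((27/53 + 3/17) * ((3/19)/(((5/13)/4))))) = 85595/42848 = 2.00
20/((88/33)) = 7.50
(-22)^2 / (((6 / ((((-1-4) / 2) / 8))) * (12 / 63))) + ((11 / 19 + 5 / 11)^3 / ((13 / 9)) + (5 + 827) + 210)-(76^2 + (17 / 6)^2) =-166580910208831 / 34180207776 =-4873.61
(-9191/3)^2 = 84474481/9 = 9386053.44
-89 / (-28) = 89 / 28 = 3.18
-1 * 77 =-77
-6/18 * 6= -2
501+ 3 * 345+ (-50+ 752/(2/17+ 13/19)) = 627770/259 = 2423.82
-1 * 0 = 0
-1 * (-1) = 1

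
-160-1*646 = -806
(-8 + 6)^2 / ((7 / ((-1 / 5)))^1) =-4 / 35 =-0.11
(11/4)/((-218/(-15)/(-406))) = -33495/436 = -76.82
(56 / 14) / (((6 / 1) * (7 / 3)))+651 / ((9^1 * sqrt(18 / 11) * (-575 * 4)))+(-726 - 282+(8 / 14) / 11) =-77590 / 77 - 217 * sqrt(22) / 41400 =-1007.69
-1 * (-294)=294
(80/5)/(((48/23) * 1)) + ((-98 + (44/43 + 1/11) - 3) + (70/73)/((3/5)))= -9387157/103587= -90.62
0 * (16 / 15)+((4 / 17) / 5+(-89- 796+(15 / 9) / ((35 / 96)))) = -523827 / 595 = -880.38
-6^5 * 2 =-15552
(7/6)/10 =7/60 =0.12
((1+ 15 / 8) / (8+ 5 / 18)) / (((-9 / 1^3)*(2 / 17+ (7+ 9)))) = -391 / 163304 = -0.00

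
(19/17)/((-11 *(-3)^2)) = -19/1683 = -0.01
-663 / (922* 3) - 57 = -52775 / 922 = -57.24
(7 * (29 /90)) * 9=203 /10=20.30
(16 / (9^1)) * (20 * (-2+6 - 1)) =320 / 3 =106.67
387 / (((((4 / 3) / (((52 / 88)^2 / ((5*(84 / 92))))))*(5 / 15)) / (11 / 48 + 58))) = 840886371 / 216832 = 3878.05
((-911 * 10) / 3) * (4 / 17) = -36440 / 51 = -714.51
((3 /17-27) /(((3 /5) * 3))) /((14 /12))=-1520 /119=-12.77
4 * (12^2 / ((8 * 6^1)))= 12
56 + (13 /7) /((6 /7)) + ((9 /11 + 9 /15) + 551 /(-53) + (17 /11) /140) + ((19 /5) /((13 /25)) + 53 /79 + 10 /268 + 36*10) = 7029486173191 /16848571740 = 417.22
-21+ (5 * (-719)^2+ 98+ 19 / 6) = 15509311 / 6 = 2584885.17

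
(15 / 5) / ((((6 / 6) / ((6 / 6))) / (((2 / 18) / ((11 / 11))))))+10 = 31 / 3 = 10.33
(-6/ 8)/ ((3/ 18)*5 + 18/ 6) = -9/ 46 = -0.20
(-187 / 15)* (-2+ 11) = -112.20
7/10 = 0.70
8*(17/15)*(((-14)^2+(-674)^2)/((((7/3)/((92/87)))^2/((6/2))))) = 523144537088/206045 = 2538981.96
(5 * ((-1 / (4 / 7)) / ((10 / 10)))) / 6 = -35 / 24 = -1.46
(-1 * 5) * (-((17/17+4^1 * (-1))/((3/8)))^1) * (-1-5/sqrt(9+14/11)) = 40+200 * sqrt(1243)/113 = 102.40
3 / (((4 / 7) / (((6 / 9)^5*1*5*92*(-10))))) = -257600 / 81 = -3180.25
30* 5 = 150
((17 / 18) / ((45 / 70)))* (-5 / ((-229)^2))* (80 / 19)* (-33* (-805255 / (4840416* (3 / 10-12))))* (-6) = -37645671250 / 22671883762983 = -0.00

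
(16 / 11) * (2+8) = 160 / 11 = 14.55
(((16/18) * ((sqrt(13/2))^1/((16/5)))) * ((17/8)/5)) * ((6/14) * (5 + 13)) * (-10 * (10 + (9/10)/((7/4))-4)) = -2907 * sqrt(26)/98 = -151.25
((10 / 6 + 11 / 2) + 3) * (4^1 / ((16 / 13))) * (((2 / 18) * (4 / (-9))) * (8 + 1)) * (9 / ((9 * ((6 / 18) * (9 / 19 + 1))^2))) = -286273 / 4704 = -60.86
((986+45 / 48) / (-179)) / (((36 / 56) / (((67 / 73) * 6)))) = -7405979 / 156804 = -47.23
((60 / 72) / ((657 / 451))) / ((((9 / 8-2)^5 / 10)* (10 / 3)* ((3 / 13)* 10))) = -48029696 / 33126597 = -1.45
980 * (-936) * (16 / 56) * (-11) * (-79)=-227747520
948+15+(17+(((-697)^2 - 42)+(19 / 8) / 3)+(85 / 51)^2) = 486750.57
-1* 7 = -7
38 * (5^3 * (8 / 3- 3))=-4750 / 3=-1583.33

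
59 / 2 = 29.50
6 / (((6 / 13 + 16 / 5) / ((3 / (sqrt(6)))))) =195 * sqrt(6) / 238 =2.01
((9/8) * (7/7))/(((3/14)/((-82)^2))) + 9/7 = 247116/7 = 35302.29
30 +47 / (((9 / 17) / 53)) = 42617 / 9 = 4735.22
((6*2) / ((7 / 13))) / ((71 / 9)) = 1404 / 497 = 2.82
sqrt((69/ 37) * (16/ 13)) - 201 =-201 + 4 * sqrt(33189)/ 481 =-199.49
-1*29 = -29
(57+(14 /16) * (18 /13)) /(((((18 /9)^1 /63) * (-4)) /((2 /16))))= -190701 /3328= -57.30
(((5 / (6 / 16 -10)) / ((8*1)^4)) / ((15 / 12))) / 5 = -0.00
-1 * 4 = -4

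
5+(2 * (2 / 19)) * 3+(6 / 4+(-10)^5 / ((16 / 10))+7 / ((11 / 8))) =-26119891 / 418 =-62487.78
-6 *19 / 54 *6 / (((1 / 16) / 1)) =-608 / 3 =-202.67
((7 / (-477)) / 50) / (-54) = 7 / 1287900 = 0.00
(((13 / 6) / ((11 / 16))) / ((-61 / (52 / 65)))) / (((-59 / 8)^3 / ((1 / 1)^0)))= 212992 / 2067139635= 0.00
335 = 335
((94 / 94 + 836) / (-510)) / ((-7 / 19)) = 5301 / 1190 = 4.45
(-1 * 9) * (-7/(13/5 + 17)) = 3.21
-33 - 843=-876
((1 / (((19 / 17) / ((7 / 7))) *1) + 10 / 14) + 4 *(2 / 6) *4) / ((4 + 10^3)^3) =1385 / 201903588768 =0.00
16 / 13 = 1.23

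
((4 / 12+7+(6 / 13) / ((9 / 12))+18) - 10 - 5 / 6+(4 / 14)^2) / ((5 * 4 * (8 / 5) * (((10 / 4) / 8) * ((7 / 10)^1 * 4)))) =19361 / 35672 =0.54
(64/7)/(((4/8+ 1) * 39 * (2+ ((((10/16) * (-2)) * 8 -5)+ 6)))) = -128/5733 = -0.02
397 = 397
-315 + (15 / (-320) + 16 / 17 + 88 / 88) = -340659 / 1088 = -313.11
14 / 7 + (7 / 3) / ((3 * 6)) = 115 / 54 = 2.13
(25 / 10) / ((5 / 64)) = 32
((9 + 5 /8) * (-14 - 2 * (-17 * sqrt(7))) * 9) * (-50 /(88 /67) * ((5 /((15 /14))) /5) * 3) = 1034145 /8 - 2511495 * sqrt(7) /8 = -701330.77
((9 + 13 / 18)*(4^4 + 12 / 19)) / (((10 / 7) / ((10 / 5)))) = 597310 / 171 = 3493.04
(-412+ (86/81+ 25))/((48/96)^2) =-125044/81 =-1543.75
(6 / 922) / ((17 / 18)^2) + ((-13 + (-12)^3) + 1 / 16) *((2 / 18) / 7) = -412234891 / 14921648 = -27.63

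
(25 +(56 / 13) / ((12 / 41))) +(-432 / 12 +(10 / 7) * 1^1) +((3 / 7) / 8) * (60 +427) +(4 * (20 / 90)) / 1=210481 / 6552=32.12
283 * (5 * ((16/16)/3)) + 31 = 1508/3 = 502.67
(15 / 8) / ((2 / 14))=105 / 8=13.12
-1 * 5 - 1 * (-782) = 777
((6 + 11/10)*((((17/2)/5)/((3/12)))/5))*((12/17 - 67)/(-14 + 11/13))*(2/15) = 6.49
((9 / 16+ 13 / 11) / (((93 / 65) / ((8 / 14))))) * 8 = 39910 / 7161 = 5.57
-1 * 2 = -2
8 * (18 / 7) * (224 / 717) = 1536 / 239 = 6.43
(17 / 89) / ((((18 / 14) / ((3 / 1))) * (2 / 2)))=119 / 267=0.45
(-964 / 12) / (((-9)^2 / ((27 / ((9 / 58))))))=-13978 / 81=-172.57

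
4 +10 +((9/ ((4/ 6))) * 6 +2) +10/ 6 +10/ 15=298/ 3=99.33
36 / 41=0.88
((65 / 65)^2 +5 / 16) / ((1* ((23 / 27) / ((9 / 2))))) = 5103 / 736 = 6.93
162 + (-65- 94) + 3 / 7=24 / 7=3.43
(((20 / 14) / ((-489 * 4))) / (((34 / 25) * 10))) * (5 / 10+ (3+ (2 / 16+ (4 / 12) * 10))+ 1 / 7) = -29825 / 78208704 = -0.00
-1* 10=-10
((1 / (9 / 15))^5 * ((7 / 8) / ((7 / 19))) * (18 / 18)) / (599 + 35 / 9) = 59375 / 1172016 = 0.05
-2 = -2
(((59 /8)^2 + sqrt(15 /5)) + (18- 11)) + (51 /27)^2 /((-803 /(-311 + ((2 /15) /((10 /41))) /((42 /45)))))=sqrt(3) + 3048445979 /48565440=64.50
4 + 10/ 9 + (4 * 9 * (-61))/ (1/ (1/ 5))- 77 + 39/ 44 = -510.20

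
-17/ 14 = -1.21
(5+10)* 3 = 45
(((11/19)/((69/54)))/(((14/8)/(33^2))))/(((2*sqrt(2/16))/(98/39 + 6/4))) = 44993124*sqrt(2)/39767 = 1600.07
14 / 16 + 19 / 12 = 59 / 24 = 2.46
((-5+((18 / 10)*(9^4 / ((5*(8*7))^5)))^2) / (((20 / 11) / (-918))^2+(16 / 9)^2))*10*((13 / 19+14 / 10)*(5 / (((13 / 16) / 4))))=-811.64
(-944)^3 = -841232384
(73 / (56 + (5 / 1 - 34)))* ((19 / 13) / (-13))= -1387 / 4563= -0.30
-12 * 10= -120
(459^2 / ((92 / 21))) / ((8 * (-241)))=-24.94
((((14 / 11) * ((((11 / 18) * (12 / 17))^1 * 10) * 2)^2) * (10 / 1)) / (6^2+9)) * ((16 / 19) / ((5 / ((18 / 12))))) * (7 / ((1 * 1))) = 5519360 / 148257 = 37.23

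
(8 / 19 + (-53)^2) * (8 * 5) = 2135160 / 19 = 112376.84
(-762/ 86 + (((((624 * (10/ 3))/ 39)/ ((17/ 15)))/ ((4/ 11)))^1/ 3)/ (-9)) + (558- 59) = 9579284/ 19737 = 485.35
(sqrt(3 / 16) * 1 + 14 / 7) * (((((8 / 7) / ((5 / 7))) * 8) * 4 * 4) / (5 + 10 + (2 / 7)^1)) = 1792 * sqrt(3) / 535 + 14336 / 535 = 32.60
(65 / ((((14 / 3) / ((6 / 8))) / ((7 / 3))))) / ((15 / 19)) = 247 / 8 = 30.88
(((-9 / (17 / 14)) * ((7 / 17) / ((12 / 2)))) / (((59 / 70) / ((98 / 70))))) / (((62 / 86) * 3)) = -206486 / 528581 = -0.39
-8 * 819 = -6552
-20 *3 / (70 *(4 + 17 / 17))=-6 / 35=-0.17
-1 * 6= -6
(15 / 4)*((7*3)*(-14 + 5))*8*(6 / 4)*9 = -76545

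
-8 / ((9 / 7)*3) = -56 / 27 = -2.07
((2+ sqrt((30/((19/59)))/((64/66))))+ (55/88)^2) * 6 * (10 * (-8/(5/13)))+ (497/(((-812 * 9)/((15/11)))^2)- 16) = -936 * sqrt(61655)/19- 307673974681/102575088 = -15231.75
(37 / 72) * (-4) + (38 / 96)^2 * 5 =-977 / 768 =-1.27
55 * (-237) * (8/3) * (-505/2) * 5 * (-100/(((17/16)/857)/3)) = -180523279200000/17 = -10619016423529.41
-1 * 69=-69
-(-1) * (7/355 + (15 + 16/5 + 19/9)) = 64957/3195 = 20.33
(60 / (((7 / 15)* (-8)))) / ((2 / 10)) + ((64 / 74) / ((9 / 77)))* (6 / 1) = -55883 / 1554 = -35.96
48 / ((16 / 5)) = 15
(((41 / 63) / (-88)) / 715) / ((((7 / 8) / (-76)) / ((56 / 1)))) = 24928 / 495495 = 0.05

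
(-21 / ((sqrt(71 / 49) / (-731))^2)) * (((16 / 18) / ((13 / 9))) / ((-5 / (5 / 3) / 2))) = 2932573168 / 923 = 3177219.03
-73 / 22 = -3.32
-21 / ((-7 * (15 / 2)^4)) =16 / 16875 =0.00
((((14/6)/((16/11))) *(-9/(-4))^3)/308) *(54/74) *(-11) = -72171/151552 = -0.48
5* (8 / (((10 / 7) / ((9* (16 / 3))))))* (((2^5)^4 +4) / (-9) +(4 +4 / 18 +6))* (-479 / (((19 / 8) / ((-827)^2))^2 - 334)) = -2245214039294146312634368 / 9998813755628055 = -224548040.81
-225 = -225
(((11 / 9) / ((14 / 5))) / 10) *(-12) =-11 / 21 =-0.52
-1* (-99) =99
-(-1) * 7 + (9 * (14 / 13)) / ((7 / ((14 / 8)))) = 245 / 26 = 9.42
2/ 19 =0.11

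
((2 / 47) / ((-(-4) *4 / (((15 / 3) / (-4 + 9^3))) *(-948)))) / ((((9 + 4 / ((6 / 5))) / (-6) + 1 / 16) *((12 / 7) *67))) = 0.00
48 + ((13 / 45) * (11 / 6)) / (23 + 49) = 933263 / 19440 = 48.01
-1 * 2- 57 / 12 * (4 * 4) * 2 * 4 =-610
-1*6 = -6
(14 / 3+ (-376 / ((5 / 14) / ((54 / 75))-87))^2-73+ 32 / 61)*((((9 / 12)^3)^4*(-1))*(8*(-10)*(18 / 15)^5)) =-308.45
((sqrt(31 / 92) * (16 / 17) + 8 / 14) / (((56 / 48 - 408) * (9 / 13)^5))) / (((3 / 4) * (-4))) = 0.01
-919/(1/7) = -6433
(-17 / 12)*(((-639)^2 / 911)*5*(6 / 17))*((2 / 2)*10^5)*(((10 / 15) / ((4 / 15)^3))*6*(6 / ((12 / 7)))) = -150727869140625 / 1822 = -82726602162.80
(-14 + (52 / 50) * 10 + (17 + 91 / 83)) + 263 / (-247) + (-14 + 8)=761777 / 102505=7.43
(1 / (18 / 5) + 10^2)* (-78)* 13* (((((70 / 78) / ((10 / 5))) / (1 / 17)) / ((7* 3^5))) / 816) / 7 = -117325 / 1469664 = -0.08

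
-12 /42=-2 /7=-0.29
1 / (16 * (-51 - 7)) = -1 / 928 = -0.00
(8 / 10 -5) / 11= -21 / 55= -0.38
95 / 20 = 19 / 4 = 4.75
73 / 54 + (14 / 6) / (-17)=1115 / 918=1.21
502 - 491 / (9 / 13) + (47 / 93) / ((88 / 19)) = -5085041 / 24552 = -207.11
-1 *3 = -3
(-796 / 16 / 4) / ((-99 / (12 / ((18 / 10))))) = 995 / 1188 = 0.84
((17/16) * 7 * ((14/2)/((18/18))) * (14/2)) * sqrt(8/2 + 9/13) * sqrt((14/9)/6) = 5831 * sqrt(16653)/1872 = 401.96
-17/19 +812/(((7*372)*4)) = -0.82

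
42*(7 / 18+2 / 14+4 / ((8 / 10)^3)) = 350.46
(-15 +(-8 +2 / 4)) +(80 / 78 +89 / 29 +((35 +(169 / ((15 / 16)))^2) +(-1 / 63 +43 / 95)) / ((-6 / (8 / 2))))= -489763990003 / 22563450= -21706.08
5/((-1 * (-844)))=5/844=0.01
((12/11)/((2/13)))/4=39/22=1.77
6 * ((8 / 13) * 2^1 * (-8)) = -768 / 13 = -59.08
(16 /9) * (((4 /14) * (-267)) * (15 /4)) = -3560 /7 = -508.57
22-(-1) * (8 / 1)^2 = 86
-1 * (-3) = 3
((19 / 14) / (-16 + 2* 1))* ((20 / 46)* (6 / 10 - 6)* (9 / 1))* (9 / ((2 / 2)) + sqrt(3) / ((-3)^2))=513* sqrt(3) / 2254 + 41553 / 2254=18.83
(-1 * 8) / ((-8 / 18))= 18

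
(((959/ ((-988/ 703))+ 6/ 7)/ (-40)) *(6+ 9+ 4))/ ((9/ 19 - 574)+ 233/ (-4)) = -89552909/ 174774600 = -0.51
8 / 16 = 1 / 2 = 0.50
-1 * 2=-2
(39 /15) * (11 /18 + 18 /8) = 1339 /180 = 7.44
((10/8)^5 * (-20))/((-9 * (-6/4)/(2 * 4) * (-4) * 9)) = 15625/15552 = 1.00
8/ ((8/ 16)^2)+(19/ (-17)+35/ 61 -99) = -70043/ 1037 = -67.54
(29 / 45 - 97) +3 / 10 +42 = -973 / 18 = -54.06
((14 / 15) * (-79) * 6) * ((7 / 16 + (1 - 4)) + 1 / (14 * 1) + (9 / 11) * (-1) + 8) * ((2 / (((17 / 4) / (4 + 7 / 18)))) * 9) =-36066739 / 935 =-38574.05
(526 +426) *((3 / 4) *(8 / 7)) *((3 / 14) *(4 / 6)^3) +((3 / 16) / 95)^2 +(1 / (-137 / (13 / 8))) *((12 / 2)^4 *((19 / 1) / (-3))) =991517427493 / 6647020800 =149.17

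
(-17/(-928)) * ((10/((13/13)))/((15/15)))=85/464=0.18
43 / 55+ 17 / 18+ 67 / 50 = 3.07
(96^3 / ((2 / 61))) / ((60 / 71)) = 159657984 / 5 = 31931596.80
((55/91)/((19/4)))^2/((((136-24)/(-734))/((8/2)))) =-8881400/20926087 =-0.42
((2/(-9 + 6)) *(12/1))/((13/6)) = -48/13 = -3.69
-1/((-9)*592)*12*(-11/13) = -11/5772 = -0.00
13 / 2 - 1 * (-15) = 21.50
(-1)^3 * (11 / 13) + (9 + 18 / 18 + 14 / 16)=1043 / 104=10.03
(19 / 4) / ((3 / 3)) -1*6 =-5 / 4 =-1.25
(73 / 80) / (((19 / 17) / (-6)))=-3723 / 760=-4.90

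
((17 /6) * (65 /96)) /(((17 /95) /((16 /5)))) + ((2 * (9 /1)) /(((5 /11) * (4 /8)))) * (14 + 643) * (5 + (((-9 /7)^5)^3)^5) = -3465383075663277855188332521597254181590514770018846585852033146166952768684503 /434135705806270579506863562778782726492386505930991555561054429740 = -7982257688819.72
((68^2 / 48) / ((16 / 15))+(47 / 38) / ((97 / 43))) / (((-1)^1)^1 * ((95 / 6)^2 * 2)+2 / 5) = -10960785 / 60435656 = -0.18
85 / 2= 42.50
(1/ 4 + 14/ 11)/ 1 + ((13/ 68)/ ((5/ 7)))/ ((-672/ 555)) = 1.30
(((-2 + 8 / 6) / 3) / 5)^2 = 4 / 2025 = 0.00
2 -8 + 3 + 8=5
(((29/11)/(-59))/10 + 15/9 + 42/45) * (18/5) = 30321/3245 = 9.34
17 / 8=2.12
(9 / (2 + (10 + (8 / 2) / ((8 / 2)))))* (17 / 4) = 153 / 52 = 2.94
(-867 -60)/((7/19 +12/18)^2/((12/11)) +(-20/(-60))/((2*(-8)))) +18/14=-1010623293/1049405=-963.04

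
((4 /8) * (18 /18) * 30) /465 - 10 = -309 /31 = -9.97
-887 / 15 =-59.13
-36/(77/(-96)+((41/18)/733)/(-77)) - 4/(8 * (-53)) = 62042149055/1382083862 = 44.89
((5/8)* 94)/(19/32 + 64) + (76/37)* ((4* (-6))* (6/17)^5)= 0.64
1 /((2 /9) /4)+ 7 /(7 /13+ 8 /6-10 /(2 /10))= 33513 /1877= 17.85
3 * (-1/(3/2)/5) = -0.40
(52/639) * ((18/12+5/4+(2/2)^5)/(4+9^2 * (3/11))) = 715/61131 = 0.01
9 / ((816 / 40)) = 15 / 34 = 0.44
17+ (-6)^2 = 53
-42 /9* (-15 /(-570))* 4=-28 /57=-0.49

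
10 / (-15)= -2 / 3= -0.67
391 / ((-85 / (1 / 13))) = -23 / 65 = -0.35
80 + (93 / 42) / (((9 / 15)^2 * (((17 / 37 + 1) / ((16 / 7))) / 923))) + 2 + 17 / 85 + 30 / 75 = 534258091 / 59535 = 8973.85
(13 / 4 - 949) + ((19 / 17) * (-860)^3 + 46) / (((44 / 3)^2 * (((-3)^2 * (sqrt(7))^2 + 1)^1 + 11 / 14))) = -96934357671 / 1865699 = -51956.05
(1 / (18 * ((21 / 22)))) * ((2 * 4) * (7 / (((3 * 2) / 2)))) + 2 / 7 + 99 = 56911 / 567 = 100.37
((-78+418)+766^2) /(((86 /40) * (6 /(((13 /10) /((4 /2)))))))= 3816124 /129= 29582.36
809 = 809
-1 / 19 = -0.05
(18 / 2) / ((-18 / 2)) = -1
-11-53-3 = -67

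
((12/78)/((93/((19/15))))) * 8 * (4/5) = 1216/90675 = 0.01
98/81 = 1.21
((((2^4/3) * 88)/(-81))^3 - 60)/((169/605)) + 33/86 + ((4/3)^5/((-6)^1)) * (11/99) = -189962491880917/208547014338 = -910.89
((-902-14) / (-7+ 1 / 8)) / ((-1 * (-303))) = 7328 / 16665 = 0.44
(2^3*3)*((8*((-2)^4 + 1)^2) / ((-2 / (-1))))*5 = 138720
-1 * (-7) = 7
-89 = -89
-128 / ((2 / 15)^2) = -7200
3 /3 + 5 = 6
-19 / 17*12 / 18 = -38 / 51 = -0.75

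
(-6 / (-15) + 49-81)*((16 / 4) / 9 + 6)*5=-9164 / 9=-1018.22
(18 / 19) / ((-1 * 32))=-9 / 304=-0.03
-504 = -504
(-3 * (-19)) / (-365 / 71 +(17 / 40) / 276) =-44678880 / 4028393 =-11.09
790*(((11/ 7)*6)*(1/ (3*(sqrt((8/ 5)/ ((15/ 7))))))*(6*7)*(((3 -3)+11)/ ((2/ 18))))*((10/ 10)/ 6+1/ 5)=4731705*sqrt(42)/ 7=4380707.60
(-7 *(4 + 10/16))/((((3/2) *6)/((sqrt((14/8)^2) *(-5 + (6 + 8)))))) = -1813/32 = -56.66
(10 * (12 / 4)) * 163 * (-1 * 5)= -24450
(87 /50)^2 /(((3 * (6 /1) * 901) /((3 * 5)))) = 2523 /901000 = 0.00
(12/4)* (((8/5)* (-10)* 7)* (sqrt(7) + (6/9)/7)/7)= -48* sqrt(7) - 32/7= -131.57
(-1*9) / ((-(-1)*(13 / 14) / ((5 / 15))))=-42 / 13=-3.23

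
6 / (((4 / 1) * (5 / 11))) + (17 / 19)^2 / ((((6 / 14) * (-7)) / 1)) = 32849 / 10830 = 3.03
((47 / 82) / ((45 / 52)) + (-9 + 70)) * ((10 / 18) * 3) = 113767 / 1107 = 102.77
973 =973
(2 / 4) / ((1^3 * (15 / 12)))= 0.40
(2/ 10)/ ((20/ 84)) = 21/ 25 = 0.84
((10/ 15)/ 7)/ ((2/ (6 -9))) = -0.14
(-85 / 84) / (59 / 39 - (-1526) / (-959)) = 151385 / 11732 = 12.90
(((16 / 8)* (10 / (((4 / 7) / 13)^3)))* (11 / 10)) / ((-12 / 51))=-140917777 / 128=-1100920.13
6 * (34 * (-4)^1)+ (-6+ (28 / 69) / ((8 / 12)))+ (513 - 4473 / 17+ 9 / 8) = -1784161 / 3128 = -570.38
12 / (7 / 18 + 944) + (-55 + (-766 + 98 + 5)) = -12205066 / 16999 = -717.99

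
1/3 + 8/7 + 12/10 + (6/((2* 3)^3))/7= 3377/1260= 2.68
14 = 14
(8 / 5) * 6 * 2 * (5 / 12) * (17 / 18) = 68 / 9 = 7.56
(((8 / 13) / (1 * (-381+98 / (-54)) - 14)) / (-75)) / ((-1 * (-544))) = 9 / 236779400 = 0.00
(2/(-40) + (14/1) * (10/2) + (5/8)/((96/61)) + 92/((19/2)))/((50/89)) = 519678743/3648000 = 142.46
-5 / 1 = -5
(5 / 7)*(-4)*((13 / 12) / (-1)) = 65 / 21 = 3.10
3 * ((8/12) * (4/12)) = 2/3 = 0.67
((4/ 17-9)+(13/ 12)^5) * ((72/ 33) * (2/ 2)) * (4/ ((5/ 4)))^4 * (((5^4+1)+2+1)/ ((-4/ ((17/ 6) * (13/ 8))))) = 2012456973592/ 1670625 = 1204613.23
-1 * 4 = -4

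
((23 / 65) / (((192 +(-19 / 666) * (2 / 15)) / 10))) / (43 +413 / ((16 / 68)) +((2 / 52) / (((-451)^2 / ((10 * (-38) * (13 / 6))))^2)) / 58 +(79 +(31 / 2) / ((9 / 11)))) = 1102700270176429320 / 113453656162469094154319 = 0.00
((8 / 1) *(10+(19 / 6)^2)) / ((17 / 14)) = 20188 / 153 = 131.95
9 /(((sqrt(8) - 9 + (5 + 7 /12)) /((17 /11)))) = -75276 /5819 - 44064 * sqrt(2) /5819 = -23.65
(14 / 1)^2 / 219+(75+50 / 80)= 134063 / 1752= 76.52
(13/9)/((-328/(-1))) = 13/2952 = 0.00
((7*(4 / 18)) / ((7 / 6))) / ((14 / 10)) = 20 / 21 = 0.95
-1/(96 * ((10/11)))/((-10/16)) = 11/600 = 0.02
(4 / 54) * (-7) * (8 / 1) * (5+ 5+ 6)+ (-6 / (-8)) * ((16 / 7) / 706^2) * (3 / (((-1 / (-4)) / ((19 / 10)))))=-7815467246 / 117755505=-66.37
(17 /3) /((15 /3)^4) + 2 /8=1943 /7500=0.26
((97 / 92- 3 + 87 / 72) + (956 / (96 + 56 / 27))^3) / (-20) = -4631570016619 / 100090547160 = -46.27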